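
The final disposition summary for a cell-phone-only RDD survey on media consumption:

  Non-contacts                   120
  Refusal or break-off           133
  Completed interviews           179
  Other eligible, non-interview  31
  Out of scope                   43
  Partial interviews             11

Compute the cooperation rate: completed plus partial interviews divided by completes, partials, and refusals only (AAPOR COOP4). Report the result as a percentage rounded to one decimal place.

Numerator: 179 + 11 = 190
Denominator: 179 + 11 + 133 = 323
COOP4 = 190 / 323 = 0.5882

58.8%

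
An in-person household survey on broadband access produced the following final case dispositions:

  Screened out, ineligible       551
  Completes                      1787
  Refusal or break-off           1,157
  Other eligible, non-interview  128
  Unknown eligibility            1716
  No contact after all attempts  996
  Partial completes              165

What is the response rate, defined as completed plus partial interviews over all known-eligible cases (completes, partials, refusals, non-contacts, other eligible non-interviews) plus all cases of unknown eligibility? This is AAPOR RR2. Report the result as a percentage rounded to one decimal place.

32.8%

Numerator = 1787 + 165 = 1952
Base = 1787 + 165 + 1157 + 996 + 128 + 1716 = 5949
RR2 = 1952 / 5949 = 0.3281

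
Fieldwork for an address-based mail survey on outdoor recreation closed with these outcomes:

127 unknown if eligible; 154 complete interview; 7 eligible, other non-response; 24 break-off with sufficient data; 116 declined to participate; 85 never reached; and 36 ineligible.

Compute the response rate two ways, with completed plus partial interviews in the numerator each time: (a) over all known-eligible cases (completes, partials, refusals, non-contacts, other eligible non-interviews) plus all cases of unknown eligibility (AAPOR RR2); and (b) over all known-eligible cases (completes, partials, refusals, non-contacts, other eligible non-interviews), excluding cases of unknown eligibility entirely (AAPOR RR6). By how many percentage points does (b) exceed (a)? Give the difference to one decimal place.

Top = 154 + 24 = 178
Base = 154 + 24 + 116 + 85 + 7 + 127 = 513
RR2 = 178 / 513 = 0.3470
Base = 154 + 24 + 116 + 85 + 7 = 386
RR6 = 178 / 386 = 0.4611
Difference = 46.11 − 34.70 = 11.41 percentage points

11.4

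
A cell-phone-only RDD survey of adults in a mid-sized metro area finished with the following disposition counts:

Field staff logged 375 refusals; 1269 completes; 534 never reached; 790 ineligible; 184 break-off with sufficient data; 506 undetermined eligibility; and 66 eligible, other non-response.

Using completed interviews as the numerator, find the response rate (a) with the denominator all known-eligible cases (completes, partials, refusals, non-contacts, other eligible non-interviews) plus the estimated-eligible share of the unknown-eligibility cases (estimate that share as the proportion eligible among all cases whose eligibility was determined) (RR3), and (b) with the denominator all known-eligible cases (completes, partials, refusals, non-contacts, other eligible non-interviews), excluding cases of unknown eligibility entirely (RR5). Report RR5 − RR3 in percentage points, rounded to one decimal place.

7.1

Numerator → 1269
Known eligible → 1269 + 184 + 375 + 534 + 66 = 2428
e = 2428 / (2428 + 790) = 2428 / 3218 = 0.7545
e × U → 0.7545 × 506 = 381.78
Denominator → 2428 + 381.78 = 2809.78
RR3 = 1269 / 2809.78 = 0.4516
Denominator → 1269 + 184 + 375 + 534 + 66 = 2428
RR5 = 1269 / 2428 = 0.5227
Difference = 52.27 − 45.16 = 7.11 percentage points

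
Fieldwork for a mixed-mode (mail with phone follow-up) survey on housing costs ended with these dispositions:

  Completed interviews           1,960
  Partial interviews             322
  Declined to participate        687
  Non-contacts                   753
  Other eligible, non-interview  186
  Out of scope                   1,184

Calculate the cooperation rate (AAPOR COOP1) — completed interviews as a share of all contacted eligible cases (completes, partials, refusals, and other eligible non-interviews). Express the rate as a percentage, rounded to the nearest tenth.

62.1%

Numerator → 1960
Denominator → 1960 + 322 + 687 + 186 = 3155
COOP1 = 1960 / 3155 = 0.6212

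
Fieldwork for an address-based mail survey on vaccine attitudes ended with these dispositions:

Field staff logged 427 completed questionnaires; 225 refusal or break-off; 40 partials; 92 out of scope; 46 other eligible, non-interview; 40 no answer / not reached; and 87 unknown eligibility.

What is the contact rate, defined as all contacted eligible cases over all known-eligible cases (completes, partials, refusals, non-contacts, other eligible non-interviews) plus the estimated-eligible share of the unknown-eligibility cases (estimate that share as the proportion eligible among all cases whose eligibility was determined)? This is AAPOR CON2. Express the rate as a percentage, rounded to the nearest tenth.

Num = 427 + 40 + 225 + 46 = 738
Eligible (known) = 427 + 40 + 225 + 40 + 46 = 778
e = 778 / (778 + 92) = 778 / 870 = 0.8943
e × U = 0.8943 × 87 = 77.80
Denominator = 778 + 77.80 = 855.80
CON2 = 738 / 855.80 = 0.8624

86.2%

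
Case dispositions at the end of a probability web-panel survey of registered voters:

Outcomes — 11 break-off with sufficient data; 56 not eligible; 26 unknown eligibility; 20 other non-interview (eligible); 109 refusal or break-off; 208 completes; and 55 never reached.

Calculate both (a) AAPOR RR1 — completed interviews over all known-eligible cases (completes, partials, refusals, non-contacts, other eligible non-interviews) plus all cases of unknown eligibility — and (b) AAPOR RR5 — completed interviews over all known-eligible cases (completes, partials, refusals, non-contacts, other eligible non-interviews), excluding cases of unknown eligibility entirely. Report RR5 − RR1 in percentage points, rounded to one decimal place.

Top → 208
Denom → 208 + 11 + 109 + 55 + 20 + 26 = 429
RR1 = 208 / 429 = 0.4848
Denom → 208 + 11 + 109 + 55 + 20 = 403
RR5 = 208 / 403 = 0.5161
Difference = 51.61 − 48.48 = 3.13 percentage points

3.1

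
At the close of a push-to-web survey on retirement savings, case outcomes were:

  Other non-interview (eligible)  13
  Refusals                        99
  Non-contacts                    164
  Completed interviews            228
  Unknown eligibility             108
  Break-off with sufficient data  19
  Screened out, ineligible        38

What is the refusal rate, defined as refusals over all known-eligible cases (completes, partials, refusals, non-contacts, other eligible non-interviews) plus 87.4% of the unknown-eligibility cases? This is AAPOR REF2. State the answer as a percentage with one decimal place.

Top: 99
Known eligible: 228 + 19 + 99 + 164 + 13 = 523
Eligible share of unknowns: 0.8740 × 108 = 94.39
Denom: 523 + 94.39 = 617.39
REF2 = 99 / 617.39 = 0.1604

16.0%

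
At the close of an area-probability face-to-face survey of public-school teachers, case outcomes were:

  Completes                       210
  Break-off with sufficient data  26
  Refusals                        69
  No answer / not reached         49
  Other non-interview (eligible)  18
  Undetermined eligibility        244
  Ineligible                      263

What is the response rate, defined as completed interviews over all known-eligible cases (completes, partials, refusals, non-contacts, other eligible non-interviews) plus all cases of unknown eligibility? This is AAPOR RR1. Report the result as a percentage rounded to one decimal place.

34.1%

Numerator: 210
Denom: 210 + 26 + 69 + 49 + 18 + 244 = 616
RR1 = 210 / 616 = 0.3409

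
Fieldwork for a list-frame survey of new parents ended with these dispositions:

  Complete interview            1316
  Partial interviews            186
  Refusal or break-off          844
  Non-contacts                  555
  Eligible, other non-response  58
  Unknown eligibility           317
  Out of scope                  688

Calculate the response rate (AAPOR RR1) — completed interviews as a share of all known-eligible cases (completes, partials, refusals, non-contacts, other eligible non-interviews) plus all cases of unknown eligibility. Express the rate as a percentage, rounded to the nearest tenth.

Numerator = 1316
Denom = 1316 + 186 + 844 + 555 + 58 + 317 = 3276
RR1 = 1316 / 3276 = 0.4017

40.2%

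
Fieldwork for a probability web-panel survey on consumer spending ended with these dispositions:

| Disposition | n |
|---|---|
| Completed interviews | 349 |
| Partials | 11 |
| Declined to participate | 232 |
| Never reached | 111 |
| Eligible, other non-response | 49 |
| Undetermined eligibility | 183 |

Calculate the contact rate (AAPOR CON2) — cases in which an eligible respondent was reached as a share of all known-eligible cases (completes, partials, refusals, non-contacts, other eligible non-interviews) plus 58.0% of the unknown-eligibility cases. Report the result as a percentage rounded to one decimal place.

Top = 349 + 11 + 232 + 49 = 641
Known eligible = 349 + 11 + 232 + 111 + 49 = 752
Eligible share of unknowns = 0.5800 × 183 = 106.14
Denominator = 752 + 106.14 = 858.14
CON2 = 641 / 858.14 = 0.7470

74.7%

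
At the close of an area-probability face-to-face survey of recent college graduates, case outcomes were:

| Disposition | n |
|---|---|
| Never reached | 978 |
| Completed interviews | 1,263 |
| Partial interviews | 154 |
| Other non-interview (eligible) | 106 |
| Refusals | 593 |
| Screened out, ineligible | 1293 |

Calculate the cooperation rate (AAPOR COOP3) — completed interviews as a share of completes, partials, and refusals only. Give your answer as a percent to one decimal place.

Top → 1263
Denominator → 1263 + 154 + 593 = 2010
COOP3 = 1263 / 2010 = 0.6284

62.8%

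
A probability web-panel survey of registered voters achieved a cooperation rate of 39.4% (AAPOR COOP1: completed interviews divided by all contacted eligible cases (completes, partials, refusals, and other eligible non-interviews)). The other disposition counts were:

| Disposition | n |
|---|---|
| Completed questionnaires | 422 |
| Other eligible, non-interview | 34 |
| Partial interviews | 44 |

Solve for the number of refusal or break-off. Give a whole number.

COOP1 = 422 / D = 0.394
D = 422 / 0.394 = 1071.1
Other denominator terms total 500
refusal or break-off = 1071.1 − 500 ≈ 571

571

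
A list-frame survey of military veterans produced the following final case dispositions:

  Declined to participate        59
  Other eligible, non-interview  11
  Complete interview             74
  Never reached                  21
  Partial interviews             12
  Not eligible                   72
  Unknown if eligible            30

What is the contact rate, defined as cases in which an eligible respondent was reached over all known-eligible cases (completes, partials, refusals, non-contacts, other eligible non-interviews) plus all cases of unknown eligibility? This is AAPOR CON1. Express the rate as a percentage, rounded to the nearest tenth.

Top = 74 + 12 + 59 + 11 = 156
Base = 74 + 12 + 59 + 21 + 11 + 30 = 207
CON1 = 156 / 207 = 0.7536

75.4%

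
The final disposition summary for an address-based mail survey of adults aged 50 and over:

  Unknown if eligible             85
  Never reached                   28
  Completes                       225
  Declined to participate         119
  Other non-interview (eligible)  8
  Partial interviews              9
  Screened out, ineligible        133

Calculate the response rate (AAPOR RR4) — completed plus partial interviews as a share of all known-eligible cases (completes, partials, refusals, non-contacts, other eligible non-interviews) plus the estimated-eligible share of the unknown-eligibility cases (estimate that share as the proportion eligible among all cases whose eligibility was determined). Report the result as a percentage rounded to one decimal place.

51.7%

Num = 225 + 9 = 234
Eligible (known) = 225 + 9 + 119 + 28 + 8 = 389
e = 389 / (389 + 133) = 389 / 522 = 0.7452
e × U = 0.7452 × 85 = 63.34
Denominator = 389 + 63.34 = 452.34
RR4 = 234 / 452.34 = 0.5173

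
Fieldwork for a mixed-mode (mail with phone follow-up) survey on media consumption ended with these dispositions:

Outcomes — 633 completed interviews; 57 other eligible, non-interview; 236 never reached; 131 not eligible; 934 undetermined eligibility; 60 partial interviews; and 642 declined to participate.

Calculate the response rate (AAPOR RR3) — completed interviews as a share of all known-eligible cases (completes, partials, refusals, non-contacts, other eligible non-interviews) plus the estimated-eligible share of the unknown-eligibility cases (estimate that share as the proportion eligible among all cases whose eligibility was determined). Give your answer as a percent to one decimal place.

25.4%

Top = 633
Determined eligible = 633 + 60 + 642 + 236 + 57 = 1628
e = 1628 / (1628 + 131) = 1628 / 1759 = 0.9255
Eligible share of unknowns = 0.9255 × 934 = 864.42
Denominator = 1628 + 864.42 = 2492.42
RR3 = 633 / 2492.42 = 0.2540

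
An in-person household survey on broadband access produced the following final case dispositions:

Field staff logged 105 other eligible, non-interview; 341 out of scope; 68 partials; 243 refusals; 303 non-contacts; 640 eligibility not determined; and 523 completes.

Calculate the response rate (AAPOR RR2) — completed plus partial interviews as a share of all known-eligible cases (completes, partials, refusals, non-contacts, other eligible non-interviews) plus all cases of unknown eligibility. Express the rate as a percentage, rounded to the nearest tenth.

Numerator = 523 + 68 = 591
Denominator = 523 + 68 + 243 + 303 + 105 + 640 = 1882
RR2 = 591 / 1882 = 0.3140

31.4%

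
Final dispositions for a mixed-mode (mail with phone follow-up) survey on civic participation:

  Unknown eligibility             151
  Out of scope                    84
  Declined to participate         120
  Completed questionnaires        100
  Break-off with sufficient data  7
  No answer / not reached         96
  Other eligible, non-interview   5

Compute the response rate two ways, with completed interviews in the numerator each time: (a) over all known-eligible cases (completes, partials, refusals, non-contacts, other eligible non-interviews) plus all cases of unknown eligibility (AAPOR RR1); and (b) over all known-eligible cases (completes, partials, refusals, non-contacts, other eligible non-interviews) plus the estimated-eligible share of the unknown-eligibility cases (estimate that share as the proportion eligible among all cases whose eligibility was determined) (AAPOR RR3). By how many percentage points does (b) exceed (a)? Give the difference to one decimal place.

Num: 100
Denom: 100 + 7 + 120 + 96 + 5 + 151 = 479
RR1 = 100 / 479 = 0.2088
Known eligible: 100 + 7 + 120 + 96 + 5 = 328
e = 328 / (328 + 84) = 328 / 412 = 0.7961
Estimated eligible among unknowns: 0.7961 × 151 = 120.21
Denom: 328 + 120.21 = 448.21
RR3 = 100 / 448.21 = 0.2231
Difference = 22.31 − 20.88 = 1.43 percentage points

1.4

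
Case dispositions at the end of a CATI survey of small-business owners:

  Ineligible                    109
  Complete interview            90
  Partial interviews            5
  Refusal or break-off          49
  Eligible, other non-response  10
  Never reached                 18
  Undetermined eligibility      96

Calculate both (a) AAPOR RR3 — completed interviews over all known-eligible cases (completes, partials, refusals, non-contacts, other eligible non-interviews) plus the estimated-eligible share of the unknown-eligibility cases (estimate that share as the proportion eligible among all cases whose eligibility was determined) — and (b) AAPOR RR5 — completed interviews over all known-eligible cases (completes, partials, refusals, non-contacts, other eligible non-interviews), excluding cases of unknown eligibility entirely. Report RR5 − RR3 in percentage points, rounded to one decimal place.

Numerator = 90
Determined eligible = 90 + 5 + 49 + 18 + 10 = 172
e = 172 / (172 + 109) = 172 / 281 = 0.6121
Estimated eligible among unknowns = 0.6121 × 96 = 58.76
Denominator = 172 + 58.76 = 230.76
RR3 = 90 / 230.76 = 0.3900
Denominator = 90 + 5 + 49 + 18 + 10 = 172
RR5 = 90 / 172 = 0.5233
Difference = 52.33 − 39.00 = 13.33 percentage points

13.3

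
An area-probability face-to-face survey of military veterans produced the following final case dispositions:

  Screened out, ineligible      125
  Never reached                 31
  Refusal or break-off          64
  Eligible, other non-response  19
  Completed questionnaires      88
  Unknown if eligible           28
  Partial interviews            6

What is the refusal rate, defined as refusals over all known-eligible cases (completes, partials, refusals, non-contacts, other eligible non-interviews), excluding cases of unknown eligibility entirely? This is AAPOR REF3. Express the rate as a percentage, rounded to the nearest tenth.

Numerator → 64
Base → 88 + 6 + 64 + 31 + 19 = 208
REF3 = 64 / 208 = 0.3077

30.8%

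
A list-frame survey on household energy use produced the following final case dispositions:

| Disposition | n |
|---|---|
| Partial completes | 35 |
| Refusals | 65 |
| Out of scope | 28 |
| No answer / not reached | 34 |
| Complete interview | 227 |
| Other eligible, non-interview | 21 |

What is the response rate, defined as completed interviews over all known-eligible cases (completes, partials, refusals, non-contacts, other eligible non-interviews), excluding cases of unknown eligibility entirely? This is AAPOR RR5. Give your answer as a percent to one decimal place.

Num = 227
Base = 227 + 35 + 65 + 34 + 21 = 382
RR5 = 227 / 382 = 0.5942

59.4%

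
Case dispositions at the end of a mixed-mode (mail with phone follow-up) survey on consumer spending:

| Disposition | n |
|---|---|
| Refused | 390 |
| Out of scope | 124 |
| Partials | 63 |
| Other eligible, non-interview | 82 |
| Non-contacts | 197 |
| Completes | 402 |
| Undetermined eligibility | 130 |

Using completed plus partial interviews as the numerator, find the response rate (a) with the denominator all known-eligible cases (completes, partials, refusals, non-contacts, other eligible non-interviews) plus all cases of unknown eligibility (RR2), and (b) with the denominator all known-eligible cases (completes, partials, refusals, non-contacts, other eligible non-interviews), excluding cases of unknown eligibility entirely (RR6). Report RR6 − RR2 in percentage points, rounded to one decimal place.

Numerator → 402 + 63 = 465
Denom → 402 + 63 + 390 + 197 + 82 + 130 = 1264
RR2 = 465 / 1264 = 0.3679
Denom → 402 + 63 + 390 + 197 + 82 = 1134
RR6 = 465 / 1134 = 0.4101
Difference = 41.01 − 36.79 = 4.22 percentage points

4.2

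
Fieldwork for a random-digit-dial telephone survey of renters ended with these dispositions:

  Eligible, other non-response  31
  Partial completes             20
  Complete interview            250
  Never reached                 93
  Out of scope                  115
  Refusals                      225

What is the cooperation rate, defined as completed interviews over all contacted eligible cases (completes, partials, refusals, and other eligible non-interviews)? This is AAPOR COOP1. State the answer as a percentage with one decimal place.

Numerator → 250
Denominator → 250 + 20 + 225 + 31 = 526
COOP1 = 250 / 526 = 0.4753

47.5%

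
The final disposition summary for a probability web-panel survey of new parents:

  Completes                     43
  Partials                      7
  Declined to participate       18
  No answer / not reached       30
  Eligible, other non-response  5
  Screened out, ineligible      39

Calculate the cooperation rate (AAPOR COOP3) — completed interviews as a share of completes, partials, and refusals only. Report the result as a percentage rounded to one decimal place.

63.2%

Num = 43
Base = 43 + 7 + 18 = 68
COOP3 = 43 / 68 = 0.6324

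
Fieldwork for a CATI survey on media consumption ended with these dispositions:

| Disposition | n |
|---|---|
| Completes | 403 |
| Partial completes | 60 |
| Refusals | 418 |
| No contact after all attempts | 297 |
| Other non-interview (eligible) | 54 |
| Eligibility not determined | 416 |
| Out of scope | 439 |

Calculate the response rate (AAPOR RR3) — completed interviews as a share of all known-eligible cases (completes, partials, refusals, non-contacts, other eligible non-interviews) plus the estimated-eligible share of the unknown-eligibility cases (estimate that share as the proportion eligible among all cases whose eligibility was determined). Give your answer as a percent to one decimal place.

26.2%

Top = 403
Known eligible = 403 + 60 + 418 + 297 + 54 = 1232
e = 1232 / (1232 + 439) = 1232 / 1671 = 0.7373
Eligible share of unknowns = 0.7373 × 416 = 306.72
Base = 1232 + 306.72 = 1538.72
RR3 = 403 / 1538.72 = 0.2619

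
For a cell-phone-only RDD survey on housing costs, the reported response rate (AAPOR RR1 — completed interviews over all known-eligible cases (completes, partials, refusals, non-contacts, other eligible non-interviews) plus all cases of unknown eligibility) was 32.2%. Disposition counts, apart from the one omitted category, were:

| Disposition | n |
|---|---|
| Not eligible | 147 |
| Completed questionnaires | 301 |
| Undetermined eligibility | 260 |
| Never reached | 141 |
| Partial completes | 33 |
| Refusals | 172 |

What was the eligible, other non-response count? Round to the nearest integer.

RR1 = 301 / D = 0.322
D = 301 / 0.322 = 934.8
Rest of base = 907
eligible, other non-response = 934.8 − 907 ≈ 28

28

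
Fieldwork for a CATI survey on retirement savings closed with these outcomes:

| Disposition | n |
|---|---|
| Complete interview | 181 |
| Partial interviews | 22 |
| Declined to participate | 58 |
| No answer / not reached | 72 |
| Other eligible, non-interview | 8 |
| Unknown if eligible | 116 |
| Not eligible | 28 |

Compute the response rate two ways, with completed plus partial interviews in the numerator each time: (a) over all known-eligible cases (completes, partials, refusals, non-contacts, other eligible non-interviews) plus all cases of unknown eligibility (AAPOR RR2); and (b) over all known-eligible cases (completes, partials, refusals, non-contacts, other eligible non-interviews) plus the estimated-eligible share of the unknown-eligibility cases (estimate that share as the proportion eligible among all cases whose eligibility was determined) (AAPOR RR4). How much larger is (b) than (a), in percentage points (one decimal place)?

Num → 181 + 22 = 203
Denominator → 181 + 22 + 58 + 72 + 8 + 116 = 457
RR2 = 203 / 457 = 0.4442
Determined eligible → 181 + 22 + 58 + 72 + 8 = 341
e = 341 / (341 + 28) = 341 / 369 = 0.9241
e × U → 0.9241 × 116 = 107.20
Denominator → 341 + 107.20 = 448.20
RR4 = 203 / 448.20 = 0.4529
Difference = 45.29 − 44.42 = 0.87 percentage points

0.9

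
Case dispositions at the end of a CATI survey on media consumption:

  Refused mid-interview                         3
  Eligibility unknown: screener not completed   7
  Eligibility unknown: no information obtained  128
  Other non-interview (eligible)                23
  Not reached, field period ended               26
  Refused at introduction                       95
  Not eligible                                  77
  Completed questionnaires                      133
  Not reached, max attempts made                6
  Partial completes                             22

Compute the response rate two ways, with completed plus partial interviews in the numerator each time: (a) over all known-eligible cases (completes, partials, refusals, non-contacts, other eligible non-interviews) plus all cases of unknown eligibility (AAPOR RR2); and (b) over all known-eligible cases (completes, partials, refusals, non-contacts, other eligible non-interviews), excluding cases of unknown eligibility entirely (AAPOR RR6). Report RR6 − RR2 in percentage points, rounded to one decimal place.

15.3

Refusals = 95 + 3 = 98
No answer / not reached = 26 + 6 = 32
Unknown if eligible = 7 + 128 = 135
Num = 133 + 22 = 155
Denom = 133 + 22 + 98 + 32 + 23 + 135 = 443
RR2 = 155 / 443 = 0.3499
Denom = 133 + 22 + 98 + 32 + 23 = 308
RR6 = 155 / 308 = 0.5032
Difference = 50.32 − 34.99 = 15.33 percentage points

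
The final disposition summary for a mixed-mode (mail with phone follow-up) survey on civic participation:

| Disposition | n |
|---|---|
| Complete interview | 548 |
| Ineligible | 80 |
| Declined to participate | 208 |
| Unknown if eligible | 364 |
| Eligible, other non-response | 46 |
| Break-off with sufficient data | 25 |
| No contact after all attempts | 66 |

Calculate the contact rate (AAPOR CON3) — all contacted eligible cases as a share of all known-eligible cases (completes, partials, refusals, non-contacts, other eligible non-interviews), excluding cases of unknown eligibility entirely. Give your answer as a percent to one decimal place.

92.6%

Top → 548 + 25 + 208 + 46 = 827
Denom → 548 + 25 + 208 + 66 + 46 = 893
CON3 = 827 / 893 = 0.9261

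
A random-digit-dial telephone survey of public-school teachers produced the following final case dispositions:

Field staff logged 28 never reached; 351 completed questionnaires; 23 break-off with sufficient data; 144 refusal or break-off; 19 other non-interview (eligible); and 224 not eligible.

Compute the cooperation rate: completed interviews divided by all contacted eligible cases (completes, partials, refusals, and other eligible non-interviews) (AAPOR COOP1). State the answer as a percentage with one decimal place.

Numerator: 351
Base: 351 + 23 + 144 + 19 = 537
COOP1 = 351 / 537 = 0.6536

65.4%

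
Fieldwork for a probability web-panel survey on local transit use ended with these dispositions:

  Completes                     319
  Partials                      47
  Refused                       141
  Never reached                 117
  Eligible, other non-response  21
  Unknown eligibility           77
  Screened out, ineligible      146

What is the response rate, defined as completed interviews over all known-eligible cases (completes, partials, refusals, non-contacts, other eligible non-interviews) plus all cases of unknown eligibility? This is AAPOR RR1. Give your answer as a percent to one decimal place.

44.2%

Top: 319
Base: 319 + 47 + 141 + 117 + 21 + 77 = 722
RR1 = 319 / 722 = 0.4418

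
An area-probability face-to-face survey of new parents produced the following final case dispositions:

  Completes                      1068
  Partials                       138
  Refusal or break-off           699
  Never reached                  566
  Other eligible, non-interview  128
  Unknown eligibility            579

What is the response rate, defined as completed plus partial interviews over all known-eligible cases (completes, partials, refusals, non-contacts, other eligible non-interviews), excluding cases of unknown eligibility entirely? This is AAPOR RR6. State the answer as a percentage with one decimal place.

46.4%

Numerator: 1068 + 138 = 1206
Base: 1068 + 138 + 699 + 566 + 128 = 2599
RR6 = 1206 / 2599 = 0.4640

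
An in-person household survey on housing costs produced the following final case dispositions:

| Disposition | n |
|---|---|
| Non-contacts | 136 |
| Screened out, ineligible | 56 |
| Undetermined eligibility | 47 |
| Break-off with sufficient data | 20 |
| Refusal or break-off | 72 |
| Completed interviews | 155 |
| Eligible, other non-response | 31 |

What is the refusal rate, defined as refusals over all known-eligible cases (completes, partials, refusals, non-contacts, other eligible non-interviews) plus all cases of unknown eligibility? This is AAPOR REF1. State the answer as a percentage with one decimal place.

Top = 72
Denom = 155 + 20 + 72 + 136 + 31 + 47 = 461
REF1 = 72 / 461 = 0.1562

15.6%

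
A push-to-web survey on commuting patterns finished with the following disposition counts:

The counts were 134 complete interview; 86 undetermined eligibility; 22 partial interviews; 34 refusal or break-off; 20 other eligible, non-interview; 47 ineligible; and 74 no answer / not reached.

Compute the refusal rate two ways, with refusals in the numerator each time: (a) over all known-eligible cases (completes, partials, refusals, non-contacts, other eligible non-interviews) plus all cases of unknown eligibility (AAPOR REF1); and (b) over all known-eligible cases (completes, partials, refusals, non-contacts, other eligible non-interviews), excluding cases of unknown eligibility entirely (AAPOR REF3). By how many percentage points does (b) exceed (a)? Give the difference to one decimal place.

2.8

Numerator → 34
Denominator → 134 + 22 + 34 + 74 + 20 + 86 = 370
REF1 = 34 / 370 = 0.0919
Denominator → 134 + 22 + 34 + 74 + 20 = 284
REF3 = 34 / 284 = 0.1197
Difference = 11.97 − 9.19 = 2.78 percentage points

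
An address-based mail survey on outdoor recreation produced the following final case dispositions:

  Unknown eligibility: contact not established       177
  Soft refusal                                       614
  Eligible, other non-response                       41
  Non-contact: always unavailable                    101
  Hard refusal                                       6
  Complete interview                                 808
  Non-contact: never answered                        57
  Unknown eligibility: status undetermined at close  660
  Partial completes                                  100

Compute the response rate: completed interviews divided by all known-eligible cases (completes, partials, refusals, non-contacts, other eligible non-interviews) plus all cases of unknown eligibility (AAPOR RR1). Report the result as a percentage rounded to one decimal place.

Refused = 6 + 614 = 620
No answer / not reached = 57 + 101 = 158
Unknown if eligible = 177 + 660 = 837
Numerator: 808
Denominator: 808 + 100 + 620 + 158 + 41 + 837 = 2564
RR1 = 808 / 2564 = 0.3151

31.5%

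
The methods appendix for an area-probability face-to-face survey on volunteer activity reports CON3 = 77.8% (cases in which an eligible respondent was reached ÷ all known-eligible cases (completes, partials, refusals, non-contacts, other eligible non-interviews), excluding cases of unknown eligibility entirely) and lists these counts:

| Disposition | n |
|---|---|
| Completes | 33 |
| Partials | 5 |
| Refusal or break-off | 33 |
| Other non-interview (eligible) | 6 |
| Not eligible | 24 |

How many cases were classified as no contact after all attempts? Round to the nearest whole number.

22

Top: 33 + 5 + 33 + 6 = 77
CON3 = 77 / D = 0.778
D = 77 / 0.778 = 99.0
Remaining denominator categories sum to 77
no contact after all attempts = 99.0 − 77 ≈ 22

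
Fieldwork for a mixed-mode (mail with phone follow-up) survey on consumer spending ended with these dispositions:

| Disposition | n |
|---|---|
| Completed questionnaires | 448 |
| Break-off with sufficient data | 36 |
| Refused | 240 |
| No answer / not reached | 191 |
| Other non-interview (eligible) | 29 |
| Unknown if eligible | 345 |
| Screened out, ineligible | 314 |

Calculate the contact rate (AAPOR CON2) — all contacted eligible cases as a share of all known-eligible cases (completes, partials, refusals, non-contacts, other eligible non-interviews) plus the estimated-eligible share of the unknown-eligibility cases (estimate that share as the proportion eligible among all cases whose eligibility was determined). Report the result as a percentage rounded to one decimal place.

62.6%

Numerator: 448 + 36 + 240 + 29 = 753
Known eligible: 448 + 36 + 240 + 191 + 29 = 944
e = 944 / (944 + 314) = 944 / 1258 = 0.7504
e × U: 0.7504 × 345 = 258.89
Base: 944 + 258.89 = 1202.89
CON2 = 753 / 1202.89 = 0.6260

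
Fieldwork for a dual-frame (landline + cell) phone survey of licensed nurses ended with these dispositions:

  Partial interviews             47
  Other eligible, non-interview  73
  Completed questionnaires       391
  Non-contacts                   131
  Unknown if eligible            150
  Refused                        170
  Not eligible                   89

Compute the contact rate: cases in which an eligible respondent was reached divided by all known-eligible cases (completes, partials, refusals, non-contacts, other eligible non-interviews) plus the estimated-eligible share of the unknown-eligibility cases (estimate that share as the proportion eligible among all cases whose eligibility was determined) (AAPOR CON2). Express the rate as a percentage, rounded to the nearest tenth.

Top = 391 + 47 + 170 + 73 = 681
Eligible (known) = 391 + 47 + 170 + 131 + 73 = 812
e = 812 / (812 + 89) = 812 / 901 = 0.9012
Estimated eligible among unknowns = 0.9012 × 150 = 135.18
Denominator = 812 + 135.18 = 947.18
CON2 = 681 / 947.18 = 0.7190

71.9%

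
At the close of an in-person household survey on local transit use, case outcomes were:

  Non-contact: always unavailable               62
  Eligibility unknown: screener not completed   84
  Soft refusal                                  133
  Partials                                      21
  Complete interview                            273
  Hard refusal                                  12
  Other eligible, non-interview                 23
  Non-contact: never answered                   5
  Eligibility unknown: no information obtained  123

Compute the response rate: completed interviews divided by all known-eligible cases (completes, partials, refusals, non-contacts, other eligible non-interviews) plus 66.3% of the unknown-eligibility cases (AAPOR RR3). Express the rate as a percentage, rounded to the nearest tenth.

Refusal or break-off = 12 + 133 = 145
No answer / not reached = 5 + 62 = 67
Unknown if eligible = 84 + 123 = 207
Top = 273
Known eligible = 273 + 21 + 145 + 67 + 23 = 529
e × U = 0.6630 × 207 = 137.24
Denom = 529 + 137.24 = 666.24
RR3 = 273 / 666.24 = 0.4098

41.0%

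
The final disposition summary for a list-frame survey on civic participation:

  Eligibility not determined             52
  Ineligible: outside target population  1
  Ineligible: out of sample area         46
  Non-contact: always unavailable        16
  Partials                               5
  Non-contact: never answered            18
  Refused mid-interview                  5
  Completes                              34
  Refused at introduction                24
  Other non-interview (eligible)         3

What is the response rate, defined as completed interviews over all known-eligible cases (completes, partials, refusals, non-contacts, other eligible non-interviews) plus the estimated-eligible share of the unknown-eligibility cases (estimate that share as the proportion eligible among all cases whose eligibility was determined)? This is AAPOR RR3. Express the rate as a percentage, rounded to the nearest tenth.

Refusals = 24 + 5 = 29
No contact after all attempts = 18 + 16 = 34
Screened out, ineligible = 1 + 46 = 47
Top = 34
Determined eligible = 34 + 5 + 29 + 34 + 3 = 105
e = 105 / (105 + 47) = 105 / 152 = 0.6908
Eligible share of unknowns = 0.6908 × 52 = 35.92
Denom = 105 + 35.92 = 140.92
RR3 = 34 / 140.92 = 0.2413

24.1%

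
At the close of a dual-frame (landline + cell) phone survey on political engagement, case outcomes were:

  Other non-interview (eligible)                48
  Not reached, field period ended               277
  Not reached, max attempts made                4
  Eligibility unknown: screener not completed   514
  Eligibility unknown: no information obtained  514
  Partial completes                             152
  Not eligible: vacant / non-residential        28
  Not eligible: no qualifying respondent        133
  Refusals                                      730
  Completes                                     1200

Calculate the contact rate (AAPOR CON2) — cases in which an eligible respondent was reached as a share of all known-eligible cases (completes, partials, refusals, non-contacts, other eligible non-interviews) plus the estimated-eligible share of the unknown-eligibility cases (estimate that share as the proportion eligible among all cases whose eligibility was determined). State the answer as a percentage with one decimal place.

No answer / not reached = 277 + 4 = 281
Unknown if eligible = 514 + 514 = 1028
Not eligible = 133 + 28 = 161
Numerator: 1200 + 152 + 730 + 48 = 2130
Eligible (known): 1200 + 152 + 730 + 281 + 48 = 2411
e = 2411 / (2411 + 161) = 2411 / 2572 = 0.9374
e × U: 0.9374 × 1028 = 963.65
Base: 2411 + 963.65 = 3374.65
CON2 = 2130 / 3374.65 = 0.6312

63.1%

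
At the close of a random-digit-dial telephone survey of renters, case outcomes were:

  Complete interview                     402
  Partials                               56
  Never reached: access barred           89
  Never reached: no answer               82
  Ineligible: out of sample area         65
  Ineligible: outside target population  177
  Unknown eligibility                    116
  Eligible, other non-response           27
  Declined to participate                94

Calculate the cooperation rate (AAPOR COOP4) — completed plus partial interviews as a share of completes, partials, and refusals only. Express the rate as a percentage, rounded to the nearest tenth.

83.0%

Non-contacts = 82 + 89 = 171
Out of scope = 177 + 65 = 242
Numerator → 402 + 56 = 458
Denom → 402 + 56 + 94 = 552
COOP4 = 458 / 552 = 0.8297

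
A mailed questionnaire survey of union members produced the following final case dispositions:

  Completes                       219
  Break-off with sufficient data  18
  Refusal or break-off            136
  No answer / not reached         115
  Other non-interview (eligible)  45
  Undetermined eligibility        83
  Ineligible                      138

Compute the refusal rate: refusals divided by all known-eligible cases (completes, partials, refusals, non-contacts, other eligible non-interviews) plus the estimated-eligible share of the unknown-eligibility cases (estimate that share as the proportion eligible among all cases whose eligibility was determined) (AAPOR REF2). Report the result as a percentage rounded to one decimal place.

22.7%

Top → 136
Known eligible → 219 + 18 + 136 + 115 + 45 = 533
e = 533 / (533 + 138) = 533 / 671 = 0.7943
e × U → 0.7943 × 83 = 65.93
Denominator → 533 + 65.93 = 598.93
REF2 = 136 / 598.93 = 0.2271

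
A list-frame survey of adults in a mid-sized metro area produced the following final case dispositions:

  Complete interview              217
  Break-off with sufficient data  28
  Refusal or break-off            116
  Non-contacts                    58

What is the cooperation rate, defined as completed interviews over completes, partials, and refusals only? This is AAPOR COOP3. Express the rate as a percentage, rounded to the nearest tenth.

60.1%

Numerator → 217
Base → 217 + 28 + 116 = 361
COOP3 = 217 / 361 = 0.6011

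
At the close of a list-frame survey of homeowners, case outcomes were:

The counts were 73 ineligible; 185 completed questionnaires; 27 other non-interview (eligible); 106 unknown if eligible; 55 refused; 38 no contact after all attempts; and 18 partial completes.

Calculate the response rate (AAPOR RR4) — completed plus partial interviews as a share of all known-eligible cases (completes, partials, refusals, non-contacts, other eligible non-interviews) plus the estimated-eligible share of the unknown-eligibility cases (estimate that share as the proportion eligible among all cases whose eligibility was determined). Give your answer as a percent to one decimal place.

49.6%

Numerator → 185 + 18 = 203
Determined eligible → 185 + 18 + 55 + 38 + 27 = 323
e = 323 / (323 + 73) = 323 / 396 = 0.8157
e × U → 0.8157 × 106 = 86.46
Base → 323 + 86.46 = 409.46
RR4 = 203 / 409.46 = 0.4958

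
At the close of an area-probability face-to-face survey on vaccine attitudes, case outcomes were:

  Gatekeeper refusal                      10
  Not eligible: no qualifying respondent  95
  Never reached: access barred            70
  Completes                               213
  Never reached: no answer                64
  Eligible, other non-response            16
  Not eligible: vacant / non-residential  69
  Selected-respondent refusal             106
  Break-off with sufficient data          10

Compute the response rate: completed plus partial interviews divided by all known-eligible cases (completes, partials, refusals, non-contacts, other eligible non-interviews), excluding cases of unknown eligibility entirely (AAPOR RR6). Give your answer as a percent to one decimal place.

Refused = 10 + 106 = 116
No contact after all attempts = 64 + 70 = 134
Screened out, ineligible = 95 + 69 = 164
Top: 213 + 10 = 223
Base: 213 + 10 + 116 + 134 + 16 = 489
RR6 = 223 / 489 = 0.4560

45.6%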